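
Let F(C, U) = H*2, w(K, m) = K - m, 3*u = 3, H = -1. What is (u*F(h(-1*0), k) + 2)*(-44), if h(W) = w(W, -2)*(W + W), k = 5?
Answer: 0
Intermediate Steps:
u = 1 (u = (⅓)*3 = 1)
h(W) = 2*W*(2 + W) (h(W) = (W - 1*(-2))*(W + W) = (W + 2)*(2*W) = (2 + W)*(2*W) = 2*W*(2 + W))
F(C, U) = -2 (F(C, U) = -1*2 = -2)
(u*F(h(-1*0), k) + 2)*(-44) = (1*(-2) + 2)*(-44) = (-2 + 2)*(-44) = 0*(-44) = 0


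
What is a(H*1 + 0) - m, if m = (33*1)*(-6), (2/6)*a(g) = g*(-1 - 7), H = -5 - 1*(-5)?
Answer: 198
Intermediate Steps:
H = 0 (H = -5 + 5 = 0)
a(g) = -24*g (a(g) = 3*(g*(-1 - 7)) = 3*(g*(-8)) = 3*(-8*g) = -24*g)
m = -198 (m = 33*(-6) = -198)
a(H*1 + 0) - m = -24*(0*1 + 0) - 1*(-198) = -24*(0 + 0) + 198 = -24*0 + 198 = 0 + 198 = 198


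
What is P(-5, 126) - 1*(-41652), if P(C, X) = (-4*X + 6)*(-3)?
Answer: 43146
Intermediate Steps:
P(C, X) = -18 + 12*X (P(C, X) = (6 - 4*X)*(-3) = -18 + 12*X)
P(-5, 126) - 1*(-41652) = (-18 + 12*126) - 1*(-41652) = (-18 + 1512) + 41652 = 1494 + 41652 = 43146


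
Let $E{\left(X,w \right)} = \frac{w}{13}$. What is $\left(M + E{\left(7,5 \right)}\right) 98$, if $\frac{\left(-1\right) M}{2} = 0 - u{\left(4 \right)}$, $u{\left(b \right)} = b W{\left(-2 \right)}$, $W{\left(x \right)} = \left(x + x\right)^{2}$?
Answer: $\frac{163562}{13} \approx 12582.0$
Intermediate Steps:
$W{\left(x \right)} = 4 x^{2}$ ($W{\left(x \right)} = \left(2 x\right)^{2} = 4 x^{2}$)
$E{\left(X,w \right)} = \frac{w}{13}$ ($E{\left(X,w \right)} = w \frac{1}{13} = \frac{w}{13}$)
$u{\left(b \right)} = 16 b$ ($u{\left(b \right)} = b 4 \left(-2\right)^{2} = b 4 \cdot 4 = b 16 = 16 b$)
$M = 128$ ($M = - 2 \left(0 - 16 \cdot 4\right) = - 2 \left(0 - 64\right) = \left(-2\right) \left(-64\right) = 128$)
$\left(M + E{\left(7,5 \right)}\right) 98 = \left(128 + \frac{1}{13} \cdot 5\right) 98 = \left(128 + \frac{5}{13}\right) 98 = \frac{1669}{13} \cdot 98 = \frac{163562}{13}$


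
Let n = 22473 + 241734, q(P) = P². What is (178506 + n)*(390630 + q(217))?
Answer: 193783891647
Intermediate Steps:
n = 264207
(178506 + n)*(390630 + q(217)) = (178506 + 264207)*(390630 + 217²) = 442713*(390630 + 47089) = 442713*437719 = 193783891647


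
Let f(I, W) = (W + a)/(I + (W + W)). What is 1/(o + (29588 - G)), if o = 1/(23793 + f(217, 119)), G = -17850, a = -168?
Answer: 1546538/73364669709 ≈ 2.1080e-5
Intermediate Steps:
f(I, W) = (-168 + W)/(I + 2*W) (f(I, W) = (W - 168)/(I + (W + W)) = (-168 + W)/(I + 2*W))
o = 65/1546538 (o = 1/(23793 + (-168 + 119)/(217 + 2*119)) = 1/(23793 - 49/(217 + 238)) = 1/(23793 - 49/455) = 1/(23793 + (1/455)*(-49)) = 1/(23793 - 7/65) = 1/(1546538/65) = 65/1546538 ≈ 4.2029e-5)
1/(o + (29588 - G)) = 1/(65/1546538 + (29588 - 1*(-17850))) = 1/(65/1546538 + (29588 + 17850)) = 1/(65/1546538 + 47438) = 1/(73364669709/1546538) = 1546538/73364669709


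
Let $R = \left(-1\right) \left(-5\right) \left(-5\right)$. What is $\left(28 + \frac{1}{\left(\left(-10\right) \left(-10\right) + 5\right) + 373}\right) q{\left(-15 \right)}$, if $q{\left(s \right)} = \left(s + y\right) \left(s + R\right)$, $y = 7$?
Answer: $\frac{2141600}{239} \approx 8960.7$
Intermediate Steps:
$R = -25$ ($R = 5 \left(-5\right) = -25$)
$q{\left(s \right)} = \left(-25 + s\right) \left(7 + s\right)$ ($q{\left(s \right)} = \left(s + 7\right) \left(s - 25\right) = \left(7 + s\right) \left(-25 + s\right) = \left(-25 + s\right) \left(7 + s\right)$)
$\left(28 + \frac{1}{\left(\left(-10\right) \left(-10\right) + 5\right) + 373}\right) q{\left(-15 \right)} = \left(28 + \frac{1}{\left(\left(-10\right) \left(-10\right) + 5\right) + 373}\right) \left(-175 + \left(-15\right)^{2} - -270\right) = \left(28 + \frac{1}{\left(100 + 5\right) + 373}\right) \left(-175 + 225 + 270\right) = \left(28 + \frac{1}{105 + 373}\right) 320 = \left(28 + \frac{1}{478}\right) 320 = \frac{13385}{478} \cdot 320 = \frac{2141600}{239}$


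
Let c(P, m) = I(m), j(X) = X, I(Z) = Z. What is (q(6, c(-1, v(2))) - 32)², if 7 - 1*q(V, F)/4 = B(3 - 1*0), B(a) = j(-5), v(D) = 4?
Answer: 256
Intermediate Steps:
c(P, m) = m
B(a) = -5
q(V, F) = 48 (q(V, F) = 28 - 4*(-5) = 28 + 20 = 48)
(q(6, c(-1, v(2))) - 32)² = (48 - 32)² = 16² = 256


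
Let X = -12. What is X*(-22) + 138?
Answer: 402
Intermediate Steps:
X*(-22) + 138 = -12*(-22) + 138 = 264 + 138 = 402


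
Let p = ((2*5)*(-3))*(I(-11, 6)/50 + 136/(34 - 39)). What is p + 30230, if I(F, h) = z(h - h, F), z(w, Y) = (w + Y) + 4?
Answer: 155251/5 ≈ 31050.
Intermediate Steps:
z(w, Y) = 4 + Y + w (z(w, Y) = (Y + w) + 4 = 4 + Y + w)
I(F, h) = 4 + F (I(F, h) = 4 + F + (h - h) = 4 + F + 0 = 4 + F)
p = 4101/5 (p = ((2*5)*(-3))*((4 - 11)/50 + 136/(34 - 39)) = (10*(-3))*(-7*1/50 + 136/(-5)) = -30*(-7/50 + 136*(-⅕)) = -30*(-7/50 - 136/5) = -30*(-1367/50) = 4101/5 ≈ 820.20)
p + 30230 = 4101/5 + 30230 = 155251/5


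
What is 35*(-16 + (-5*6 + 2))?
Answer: -1540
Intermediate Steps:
35*(-16 + (-5*6 + 2)) = 35*(-16 + (-30 + 2)) = 35*(-16 - 28) = 35*(-44) = -1540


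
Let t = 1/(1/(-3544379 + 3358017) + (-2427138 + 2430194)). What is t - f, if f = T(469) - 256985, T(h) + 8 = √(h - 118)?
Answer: 146363237177465/569522271 - 3*√39 ≈ 2.5697e+5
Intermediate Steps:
T(h) = -8 + √(-118 + h) (T(h) = -8 + √(h - 118) = -8 + √(-118 + h))
f = -256993 + 3*√39 (f = (-8 + √(-118 + 469)) - 256985 = (-8 + √351) - 256985 = (-8 + 3*√39) - 256985 = -256993 + 3*√39 ≈ -2.5697e+5)
t = 186362/569522271 (t = 1/(1/(-186362) + 3056) = 1/(-1/186362 + 3056) = 1/(569522271/186362) = 186362/569522271 ≈ 0.00032723)
t - f = 186362/569522271 - (-256993 + 3*√39) = 186362/569522271 + (256993 - 3*√39) = 146363237177465/569522271 - 3*√39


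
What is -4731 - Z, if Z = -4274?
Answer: -457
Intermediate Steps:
-4731 - Z = -4731 - 1*(-4274) = -4731 + 4274 = -457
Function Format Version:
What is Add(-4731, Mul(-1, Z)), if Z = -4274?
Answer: -457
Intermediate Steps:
Add(-4731, Mul(-1, Z)) = Add(-4731, Mul(-1, -4274)) = Add(-4731, 4274) = -457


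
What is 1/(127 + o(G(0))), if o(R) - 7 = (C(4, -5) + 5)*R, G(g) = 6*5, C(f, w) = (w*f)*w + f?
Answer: 1/3404 ≈ 0.00029377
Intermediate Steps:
C(f, w) = f + f*w² (C(f, w) = (f*w)*w + f = f*w² + f = f + f*w²)
G(g) = 30
o(R) = 7 + 109*R (o(R) = 7 + (4*(1 + (-5)²) + 5)*R = 7 + (4*(1 + 25) + 5)*R = 7 + (4*26 + 5)*R = 7 + (104 + 5)*R = 7 + 109*R)
1/(127 + o(G(0))) = 1/(127 + (7 + 109*30)) = 1/(127 + (7 + 3270)) = 1/(127 + 3277) = 1/3404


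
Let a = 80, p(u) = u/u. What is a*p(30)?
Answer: 80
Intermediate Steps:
p(u) = 1
a*p(30) = 80*1 = 80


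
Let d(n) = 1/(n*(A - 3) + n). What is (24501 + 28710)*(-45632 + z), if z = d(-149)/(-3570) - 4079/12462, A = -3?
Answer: -2235546844889158137/920682175 ≈ -2.4281e+9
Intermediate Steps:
d(n) = -1/(5*n) (d(n) = 1/(n*(-3 - 3) + n) = 1/(n*(-6) + n) = 1/(-6*n + n) = 1/(-5*n) = -1/(5*n))
z = -301353467/920682175 (z = -⅕/(-149)/(-3570) - 4079/12462 = -⅕*(-1/149)*(-1/3570) - 4079*1/12462 = (1/745)*(-1/3570) - 4079/12462 = -1/2659650 - 4079/12462 = -301353467/920682175 ≈ -0.32732)
(24501 + 28710)*(-45632 + z) = (24501 + 28710)*(-45632 - 301353467/920682175) = 53211*(-42012870363067/920682175) = -2235546844889158137/920682175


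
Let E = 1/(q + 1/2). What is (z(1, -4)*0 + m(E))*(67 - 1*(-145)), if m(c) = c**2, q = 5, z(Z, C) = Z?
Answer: 848/121 ≈ 7.0083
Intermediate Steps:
E = 2/11 (E = 1/(5 + 1/2) = 1/(11/2) = 2/11 ≈ 0.18182)
(z(1, -4)*0 + m(E))*(67 - 1*(-145)) = (1*0 + (2/11)**2)*(67 - 1*(-145)) = (0 + 4/121)*(67 + 145) = (4/121)*212 = 848/121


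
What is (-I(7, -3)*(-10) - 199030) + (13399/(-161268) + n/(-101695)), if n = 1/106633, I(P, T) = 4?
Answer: -347993283420445451533/1748797116041580 ≈ -1.9899e+5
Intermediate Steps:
n = 1/106633 ≈ 9.3780e-6
(-I(7, -3)*(-10) - 199030) + (13399/(-161268) + n/(-101695)) = (-1*4*(-10) - 199030) + (13399/(-161268) + (1/106633)/(-101695)) = (-4*(-10) - 199030) + (13399*(-1/161268) + (1/106633)*(-1/101695)) = (40 - 199030) + (-13399/161268 - 1/10844042935) = -198990 - 145299331447333/1748797116041580 = -347993283420445451533/1748797116041580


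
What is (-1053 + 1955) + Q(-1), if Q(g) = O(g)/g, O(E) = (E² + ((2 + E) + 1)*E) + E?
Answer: 904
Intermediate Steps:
O(E) = E + E² + E*(3 + E) (O(E) = (E² + (3 + E)*E) + E = (E² + E*(3 + E)) + E = E + E² + E*(3 + E))
Q(g) = 4 + 2*g (Q(g) = (2*g*(2 + g))/g = 4 + 2*g)
(-1053 + 1955) + Q(-1) = (-1053 + 1955) + (4 + 2*(-1)) = 902 + (4 - 2) = 902 + 2 = 904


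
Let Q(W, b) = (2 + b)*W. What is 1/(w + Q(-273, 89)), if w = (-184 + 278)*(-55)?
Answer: -1/30013 ≈ -3.3319e-5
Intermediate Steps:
Q(W, b) = W*(2 + b)
w = -5170 (w = 94*(-55) = -5170)
1/(w + Q(-273, 89)) = 1/(-5170 - 273*(2 + 89)) = 1/(-5170 - 273*91) = 1/(-5170 - 24843) = 1/(-30013) = -1/30013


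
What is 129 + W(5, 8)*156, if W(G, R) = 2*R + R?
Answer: 3873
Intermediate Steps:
W(G, R) = 3*R
129 + W(5, 8)*156 = 129 + (3*8)*156 = 129 + 24*156 = 129 + 3744 = 3873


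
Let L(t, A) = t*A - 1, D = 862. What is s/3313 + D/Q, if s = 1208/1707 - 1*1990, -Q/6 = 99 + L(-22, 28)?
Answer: -946507189/2929440738 ≈ -0.32310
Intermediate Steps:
L(t, A) = -1 + A*t (L(t, A) = A*t - 1 = -1 + A*t)
Q = 3108 (Q = -6*(99 + (-1 + 28*(-22))) = -6*(99 + (-1 - 616)) = -6*(99 - 617) = -6*(-518) = 3108)
s = -3395722/1707 (s = 1208*(1/1707) - 1990 = 1208/1707 - 1990 = -3395722/1707 ≈ -1989.3)
s/3313 + D/Q = -3395722/1707/3313 + 862/3108 = -3395722/1707*1/3313 + 862*(1/3108) = -3395722/5655291 + 431/1554 = -946507189/2929440738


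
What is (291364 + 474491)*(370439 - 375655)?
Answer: -3994699680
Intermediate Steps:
(291364 + 474491)*(370439 - 375655) = 765855*(-5216) = -3994699680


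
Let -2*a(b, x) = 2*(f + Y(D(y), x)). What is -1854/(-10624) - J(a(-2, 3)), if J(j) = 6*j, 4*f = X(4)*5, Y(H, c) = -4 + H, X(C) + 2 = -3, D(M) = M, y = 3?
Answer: -230145/5312 ≈ -43.326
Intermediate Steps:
X(C) = -5 (X(C) = -2 - 3 = -5)
f = -25/4 (f = (-5*5)/4 = (¼)*(-25) = -25/4 ≈ -6.2500)
a(b, x) = 29/4 (a(b, x) = -(-25/4 + (-4 + 3)) = -(-25/4 - 1) = -(-29)/4 = -½*(-29/2) = 29/4)
-1854/(-10624) - J(a(-2, 3)) = -1854/(-10624) - 6*29/4 = -1854*(-1/10624) - 1*87/2 = 927/5312 - 87/2 = -230145/5312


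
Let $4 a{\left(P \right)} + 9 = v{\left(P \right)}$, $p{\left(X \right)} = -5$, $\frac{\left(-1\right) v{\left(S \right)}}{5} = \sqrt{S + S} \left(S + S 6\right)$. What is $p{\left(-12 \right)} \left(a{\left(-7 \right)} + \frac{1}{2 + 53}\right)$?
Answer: $\frac{491}{44} - \frac{1225 i \sqrt{14}}{4} \approx 11.159 - 1145.9 i$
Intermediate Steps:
$v{\left(S \right)} = - 35 \sqrt{2} S^{\frac{3}{2}}$ ($v{\left(S \right)} = - 5 \sqrt{S + S} \left(S + S 6\right) = - 5 \sqrt{2 S} \left(S + 6 S\right) = - 5 \sqrt{2} \sqrt{S} 7 S = - 5 \cdot 7 \sqrt{2} S^{\frac{3}{2}} = - 35 \sqrt{2} S^{\frac{3}{2}}$)
$a{\left(P \right)} = - \frac{9}{4} - \frac{35 \sqrt{2} P^{\frac{3}{2}}}{4}$ ($a{\left(P \right)} = - \frac{9}{4} + \frac{\left(-35\right) \sqrt{2} P^{\frac{3}{2}}}{4} = - \frac{9}{4} - \frac{35 \sqrt{2} P^{\frac{3}{2}}}{4}$)
$p{\left(-12 \right)} \left(a{\left(-7 \right)} + \frac{1}{2 + 53}\right) = - 5 \left(\left(- \frac{9}{4} - \frac{35 \sqrt{2} \left(-7\right)^{\frac{3}{2}}}{4}\right) + \frac{1}{2 + 53}\right) = - 5 \left(\left(- \frac{9}{4} - \frac{35 \sqrt{2} \left(- 7 i \sqrt{7}\right)}{4}\right) + \frac{1}{55}\right) = - 5 \left(\left(- \frac{9}{4} + \frac{245 i \sqrt{14}}{4}\right) + \frac{1}{55}\right) = - 5 \left(- \frac{491}{220} + \frac{245 i \sqrt{14}}{4}\right) = \frac{491}{44} - \frac{1225 i \sqrt{14}}{4}$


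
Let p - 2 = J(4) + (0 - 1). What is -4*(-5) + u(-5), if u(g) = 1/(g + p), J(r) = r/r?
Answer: 59/3 ≈ 19.667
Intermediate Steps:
J(r) = 1
p = 2 (p = 2 + (1 + (0 - 1)) = 2 + (1 - 1) = 2 + 0 = 2)
u(g) = 1/(2 + g) (u(g) = 1/(g + 2) = 1/(2 + g))
-4*(-5) + u(-5) = -4*(-5) + 1/(2 - 5) = 20 + 1/(-3) = 20 - 1/3 = 59/3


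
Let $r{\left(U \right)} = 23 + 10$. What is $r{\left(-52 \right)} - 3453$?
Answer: $-3420$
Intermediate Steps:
$r{\left(U \right)} = 33$
$r{\left(-52 \right)} - 3453 = 33 - 3453 = -3420$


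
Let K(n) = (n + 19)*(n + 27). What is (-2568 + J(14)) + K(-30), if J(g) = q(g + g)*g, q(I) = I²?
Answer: 8441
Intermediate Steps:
K(n) = (19 + n)*(27 + n)
J(g) = 4*g³ (J(g) = (g + g)²*g = (2*g)²*g = (4*g²)*g = 4*g³)
(-2568 + J(14)) + K(-30) = (-2568 + 4*14³) + (513 + (-30)² + 46*(-30)) = (-2568 + 4*2744) + (513 + 900 - 1380) = (-2568 + 10976) + 33 = 8408 + 33 = 8441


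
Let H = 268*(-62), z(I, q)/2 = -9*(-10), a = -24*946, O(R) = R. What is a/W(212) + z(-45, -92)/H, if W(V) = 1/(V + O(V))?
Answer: -39988464429/4154 ≈ -9.6265e+6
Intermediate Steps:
a = -22704
z(I, q) = 180 (z(I, q) = 2*(-9*(-10)) = 2*90 = 180)
H = -16616
W(V) = 1/(2*V) (W(V) = 1/(V + V) = 1/(2*V))
a/W(212) + z(-45, -92)/H = -22704/((½)/212) + 180/(-16616) = -22704/((½)*(1/212)) + 180*(-1/16616) = -22704/1/424 - 45/4154 = -22704*424 - 45/4154 = -9626496 - 45/4154 = -39988464429/4154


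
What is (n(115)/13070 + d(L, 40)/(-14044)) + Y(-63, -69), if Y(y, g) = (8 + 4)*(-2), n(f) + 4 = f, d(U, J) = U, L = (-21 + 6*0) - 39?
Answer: -1100744709/45888770 ≈ -23.987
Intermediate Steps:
L = -60 (L = (-21 + 0) - 39 = -21 - 39 = -60)
n(f) = -4 + f
Y(y, g) = -24 (Y(y, g) = 12*(-2) = -24)
(n(115)/13070 + d(L, 40)/(-14044)) + Y(-63, -69) = ((-4 + 115)/13070 - 60/(-14044)) - 24 = (111*(1/13070) - 60*(-1/14044)) - 24 = (111/13070 + 15/3511) - 24 = 585771/45888770 - 24 = -1100744709/45888770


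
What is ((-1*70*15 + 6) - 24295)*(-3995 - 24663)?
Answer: 726165062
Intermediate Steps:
((-1*70*15 + 6) - 24295)*(-3995 - 24663) = ((-70*15 + 6) - 24295)*(-28658) = ((-1050 + 6) - 24295)*(-28658) = (-1044 - 24295)*(-28658) = -25339*(-28658) = 726165062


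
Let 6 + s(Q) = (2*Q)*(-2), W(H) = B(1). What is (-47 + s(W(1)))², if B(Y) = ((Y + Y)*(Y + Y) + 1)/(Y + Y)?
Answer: 3969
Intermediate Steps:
B(Y) = (1 + 4*Y²)/(2*Y) (B(Y) = ((2*Y)*(2*Y) + 1)/((2*Y)) = (4*Y² + 1)*(1/(2*Y)) = (1 + 4*Y²)*(1/(2*Y)) = (1 + 4*Y²)/(2*Y))
W(H) = 5/2 (W(H) = (½)/1 + 2*1 = (½)*1 + 2 = ½ + 2 = 5/2)
s(Q) = -6 - 4*Q (s(Q) = -6 + (2*Q)*(-2) = -6 - 4*Q)
(-47 + s(W(1)))² = (-47 + (-6 - 4*5/2))² = (-47 + (-6 - 10))² = (-47 - 16)² = (-63)² = 3969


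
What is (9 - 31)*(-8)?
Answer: 176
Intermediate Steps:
(9 - 31)*(-8) = -22*(-8) = 176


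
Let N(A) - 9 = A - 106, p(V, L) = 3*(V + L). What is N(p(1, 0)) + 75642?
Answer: 75548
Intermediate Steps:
p(V, L) = 3*L + 3*V (p(V, L) = 3*(L + V) = 3*L + 3*V)
N(A) = -97 + A (N(A) = 9 + (A - 106) = 9 + (-106 + A) = -97 + A)
N(p(1, 0)) + 75642 = (-97 + (3*0 + 3*1)) + 75642 = (-97 + (0 + 3)) + 75642 = (-97 + 3) + 75642 = -94 + 75642 = 75548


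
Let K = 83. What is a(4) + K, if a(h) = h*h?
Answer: 99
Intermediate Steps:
a(h) = h²
a(4) + K = 4² + 83 = 16 + 83 = 99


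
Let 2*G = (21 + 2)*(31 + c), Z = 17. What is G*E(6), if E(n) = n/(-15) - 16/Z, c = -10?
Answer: -27531/85 ≈ -323.89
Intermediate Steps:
G = 483/2 (G = ((21 + 2)*(31 - 10))/2 = (23*21)/2 = (½)*483 = 483/2 ≈ 241.50)
E(n) = -16/17 - n/15 (E(n) = n/(-15) - 16/17 = n*(-1/15) - 16*1/17 = -n/15 - 16/17 = -16/17 - n/15)
G*E(6) = 483*(-16/17 - 1/15*6)/2 = 483*(-16/17 - ⅖)/2 = (483/2)*(-114/85) = -27531/85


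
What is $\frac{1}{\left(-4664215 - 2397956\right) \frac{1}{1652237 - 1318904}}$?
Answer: $- \frac{111111}{2354057} \approx -0.0472$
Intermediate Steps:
$\frac{1}{\left(-4664215 - 2397956\right) \frac{1}{1652237 - 1318904}} = \frac{1}{\left(-7062171\right) \frac{1}{333333}} = \frac{1}{- \frac{2354057}{111111}} = - \frac{111111}{2354057}$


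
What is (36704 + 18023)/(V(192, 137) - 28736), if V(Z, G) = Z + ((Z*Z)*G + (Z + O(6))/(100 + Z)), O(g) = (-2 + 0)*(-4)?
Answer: 3995071/366593202 ≈ 0.010898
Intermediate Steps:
O(g) = 8 (O(g) = -2*(-4) = 8)
V(Z, G) = Z + G*Z**2 + (8 + Z)/(100 + Z) (V(Z, G) = Z + ((Z*Z)*G + (Z + 8)/(100 + Z)) = Z + (Z**2*G + (8 + Z)/(100 + Z)) = Z + (G*Z**2 + (8 + Z)/(100 + Z)) = Z + G*Z**2 + (8 + Z)/(100 + Z))
(36704 + 18023)/(V(192, 137) - 28736) = (36704 + 18023)/((8 + 192**2 + 101*192 + 137*192**3 + 100*137*192**2)/(100 + 192) - 28736) = 54727/((8 + 36864 + 19392 + 137*7077888 + 100*137*36864)/292 - 28736) = 54727/((8 + 36864 + 19392 + 969670656 + 505036800)/292 - 28736) = 54727/((1/292)*1474763720 - 28736) = 54727/(368690930/73 - 28736) = 54727/(366593202/73) = 54727*(73/366593202) = 3995071/366593202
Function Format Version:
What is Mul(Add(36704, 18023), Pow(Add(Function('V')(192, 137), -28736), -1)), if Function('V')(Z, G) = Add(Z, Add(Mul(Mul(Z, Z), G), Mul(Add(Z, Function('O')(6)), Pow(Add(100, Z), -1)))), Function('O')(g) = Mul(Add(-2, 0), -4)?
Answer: Rational(3995071, 366593202) ≈ 0.010898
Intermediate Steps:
Function('O')(g) = 8 (Function('O')(g) = Mul(-2, -4) = 8)
Function('V')(Z, G) = Add(Z, Mul(G, Pow(Z, 2)), Mul(Pow(Add(100, Z), -1), Add(8, Z))) (Function('V')(Z, G) = Add(Z, Add(Mul(Mul(Z, Z), G), Mul(Add(Z, 8), Pow(Add(100, Z), -1)))) = Add(Z, Add(Mul(Pow(Z, 2), G), Mul(Add(8, Z), Pow(Add(100, Z), -1)))) = Add(Z, Add(Mul(G, Pow(Z, 2)), Mul(Pow(Add(100, Z), -1), Add(8, Z)))) = Add(Z, Mul(G, Pow(Z, 2)), Mul(Pow(Add(100, Z), -1), Add(8, Z))))
Mul(Add(36704, 18023), Pow(Add(Function('V')(192, 137), -28736), -1)) = Mul(Add(36704, 18023), Pow(Add(Mul(Pow(Add(100, 192), -1), Add(8, Pow(192, 2), Mul(101, 192), Mul(137, Pow(192, 3)), Mul(100, 137, Pow(192, 2)))), -28736), -1)) = Mul(54727, Pow(Add(Mul(Pow(292, -1), Add(8, 36864, 19392, Mul(137, 7077888), Mul(100, 137, 36864))), -28736), -1)) = Mul(54727, Pow(Add(Mul(Rational(1, 292), Add(8, 36864, 19392, 969670656, 505036800)), -28736), -1)) = Mul(54727, Pow(Add(Mul(Rational(1, 292), 1474763720), -28736), -1)) = Mul(54727, Pow(Add(Rational(368690930, 73), -28736), -1)) = Mul(54727, Pow(Rational(366593202, 73), -1)) = Mul(54727, Rational(73, 366593202)) = Rational(3995071, 366593202)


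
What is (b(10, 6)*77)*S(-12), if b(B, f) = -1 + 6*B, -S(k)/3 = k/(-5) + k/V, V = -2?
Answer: -572418/5 ≈ -1.1448e+5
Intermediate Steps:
S(k) = 21*k/10 (S(k) = -3*(k/(-5) + k/(-2)) = -3*(k*(-⅕) + k*(-½)) = -3*(-k/5 - k/2) = -(-21)*k/10 = 21*k/10)
(b(10, 6)*77)*S(-12) = ((-1 + 6*10)*77)*((21/10)*(-12)) = ((-1 + 60)*77)*(-126/5) = (59*77)*(-126/5) = 4543*(-126/5) = -572418/5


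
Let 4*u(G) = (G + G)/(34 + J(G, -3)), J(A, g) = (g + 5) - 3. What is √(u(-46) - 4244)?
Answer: 5*I*√184899/33 ≈ 65.151*I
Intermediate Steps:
J(A, g) = 2 + g (J(A, g) = (5 + g) - 3 = 2 + g)
u(G) = G/66 (u(G) = ((G + G)/(34 + (2 - 3)))/4 = ((2*G)/(34 - 1))/4 = ((2*G)/33)/4 = ((2*G)*(1/33))/4 = (2*G/33)/4 = G/66)
√(u(-46) - 4244) = √((1/66)*(-46) - 4244) = √(-23/33 - 4244) = √(-140075/33) = 5*I*√184899/33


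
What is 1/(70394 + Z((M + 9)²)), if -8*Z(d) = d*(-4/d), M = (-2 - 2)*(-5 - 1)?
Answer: 2/140789 ≈ 1.4206e-5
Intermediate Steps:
M = 24 (M = -4*(-6) = 24)
Z(d) = ½ (Z(d) = -d*(-4/d)/8 = -⅛*(-4) = ½)
1/(70394 + Z((M + 9)²)) = 1/(70394 + ½) = 1/(140789/2) = 2/140789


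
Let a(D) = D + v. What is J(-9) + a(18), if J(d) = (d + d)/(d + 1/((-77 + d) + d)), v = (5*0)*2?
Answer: 8559/428 ≈ 19.998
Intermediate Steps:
v = 0 (v = 0*2 = 0)
J(d) = 2*d/(d + 1/(-77 + 2*d)) (J(d) = (2*d)/(d + 1/(-77 + 2*d)) = 2*d/(d + 1/(-77 + 2*d)))
a(D) = D (a(D) = D + 0 = D)
J(-9) + a(18) = 2*(-9)*(-77 + 2*(-9))/(1 - 77*(-9) + 2*(-9)²) + 18 = 2*(-9)*(-77 - 18)/(1 + 693 + 2*81) + 18 = 2*(-9)*(-95)/(1 + 693 + 162) + 18 = 2*(-9)*(-95)/856 + 18 = 2*(-9)*(1/856)*(-95) + 18 = 855/428 + 18 = 8559/428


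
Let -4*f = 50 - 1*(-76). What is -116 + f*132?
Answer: -4274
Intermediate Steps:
f = -63/2 (f = -(50 - 1*(-76))/4 = -(50 + 76)/4 = -¼*126 = -63/2 ≈ -31.500)
-116 + f*132 = -116 - 63/2*132 = -116 - 4158 = -4274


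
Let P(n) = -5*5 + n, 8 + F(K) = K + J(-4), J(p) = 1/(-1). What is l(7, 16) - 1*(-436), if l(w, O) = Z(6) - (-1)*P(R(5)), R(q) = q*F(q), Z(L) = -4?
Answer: 387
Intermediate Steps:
J(p) = -1
F(K) = -9 + K (F(K) = -8 + (K - 1) = -8 + (-1 + K) = -9 + K)
R(q) = q*(-9 + q)
P(n) = -25 + n
l(w, O) = -49 (l(w, O) = -4 - (-1)*(-25 + 5*(-9 + 5)) = -4 - (-1)*(-25 + 5*(-4)) = -4 - (-1)*(-25 - 20) = -4 - (-1)*(-45) = -4 - 1*45 = -4 - 45 = -49)
l(7, 16) - 1*(-436) = -49 - 1*(-436) = -49 + 436 = 387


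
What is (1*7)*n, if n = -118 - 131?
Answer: -1743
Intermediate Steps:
n = -249
(1*7)*n = (1*7)*(-249) = 7*(-249) = -1743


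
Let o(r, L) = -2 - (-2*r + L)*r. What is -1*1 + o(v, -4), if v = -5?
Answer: 27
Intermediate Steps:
o(r, L) = -2 - r*(L - 2*r) (o(r, L) = -2 - (L - 2*r)*r = -2 - r*(L - 2*r))
-1*1 + o(v, -4) = -1*1 + (-2 + 2*(-5)² - 1*(-4)*(-5)) = -1 + (-2 + 2*25 - 20) = -1 + (-2 + 50 - 20) = -1 + 28 = 27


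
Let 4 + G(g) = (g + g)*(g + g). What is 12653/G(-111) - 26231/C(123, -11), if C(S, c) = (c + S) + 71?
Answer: -1290348181/9018240 ≈ -143.08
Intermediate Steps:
C(S, c) = 71 + S + c (C(S, c) = (S + c) + 71 = 71 + S + c)
G(g) = -4 + 4*g² (G(g) = -4 + (g + g)*(g + g) = -4 + (2*g)*(2*g) = -4 + 4*g²)
12653/G(-111) - 26231/C(123, -11) = 12653/(-4 + 4*(-111)²) - 26231/(71 + 123 - 11) = 12653/(-4 + 4*12321) - 26231/183 = 12653/(-4 + 49284) - 26231*1/183 = 12653/49280 - 26231/183 = -1290348181/9018240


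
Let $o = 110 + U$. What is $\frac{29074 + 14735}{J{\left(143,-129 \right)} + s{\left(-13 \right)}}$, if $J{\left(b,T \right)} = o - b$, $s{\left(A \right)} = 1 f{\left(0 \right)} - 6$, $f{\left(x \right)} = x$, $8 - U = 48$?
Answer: $- \frac{43809}{79} \approx -554.54$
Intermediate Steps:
$U = -40$ ($U = 8 - 48 = -40$)
$o = 70$ ($o = 110 - 40 = 70$)
$s{\left(A \right)} = -6$ ($s{\left(A \right)} = 1 \cdot 0 - 6 = 0 - 6 = -6$)
$J{\left(b,T \right)} = 70 - b$
$\frac{29074 + 14735}{J{\left(143,-129 \right)} + s{\left(-13 \right)}} = \frac{29074 + 14735}{\left(70 - 143\right) - 6} = \frac{43809}{\left(70 - 143\right) - 6} = \frac{43809}{-73 - 6} = \frac{43809}{-79} = 43809 \left(- \frac{1}{79}\right) = - \frac{43809}{79}$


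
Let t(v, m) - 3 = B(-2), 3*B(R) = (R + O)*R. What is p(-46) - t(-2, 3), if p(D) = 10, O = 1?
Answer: 19/3 ≈ 6.3333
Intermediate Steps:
B(R) = R*(1 + R)/3 (B(R) = ((R + 1)*R)/3 = ((1 + R)*R)/3 = (R*(1 + R))/3 = R*(1 + R)/3)
t(v, m) = 11/3 (t(v, m) = 3 + (⅓)*(-2)*(1 - 2) = 3 + (⅓)*(-2)*(-1) = 3 + ⅔ = 11/3)
p(-46) - t(-2, 3) = 10 - 1*11/3 = 10 - 11/3 = 19/3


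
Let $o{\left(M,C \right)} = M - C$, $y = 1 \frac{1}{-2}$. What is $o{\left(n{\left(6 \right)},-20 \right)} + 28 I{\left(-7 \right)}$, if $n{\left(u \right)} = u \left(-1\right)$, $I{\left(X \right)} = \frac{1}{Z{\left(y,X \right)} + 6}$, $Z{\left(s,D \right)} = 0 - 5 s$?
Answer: $\frac{294}{17} \approx 17.294$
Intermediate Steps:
$y = - \frac{1}{2}$ ($y = 1 \left(- \frac{1}{2}\right) = - \frac{1}{2} \approx -0.5$)
$Z{\left(s,D \right)} = - 5 s$
$I{\left(X \right)} = \frac{2}{17}$ ($I{\left(X \right)} = \frac{1}{\left(-5\right) \left(- \frac{1}{2}\right) + 6} = \frac{1}{\frac{5}{2} + 6} = \frac{1}{\frac{17}{2}} = \frac{2}{17}$)
$n{\left(u \right)} = - u$
$o{\left(n{\left(6 \right)},-20 \right)} + 28 I{\left(-7 \right)} = \left(\left(-1\right) 6 - -20\right) + 28 \cdot \frac{2}{17} = \left(-6 + 20\right) + \frac{56}{17} = 14 + \frac{56}{17} = \frac{294}{17}$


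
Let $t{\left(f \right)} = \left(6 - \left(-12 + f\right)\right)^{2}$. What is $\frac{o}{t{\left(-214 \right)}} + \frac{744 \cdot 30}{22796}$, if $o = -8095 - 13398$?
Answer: $\frac{177849313}{306742976} \approx 0.5798$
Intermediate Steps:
$o = -21493$
$t{\left(f \right)} = \left(18 - f\right)^{2}$ ($t{\left(f \right)} = \left(6 - \left(-12 + f\right)\right)^{2} = \left(18 - f\right)^{2}$)
$\frac{o}{t{\left(-214 \right)}} + \frac{744 \cdot 30}{22796} = - \frac{21493}{\left(-18 - 214\right)^{2}} + \frac{744 \cdot 30}{22796} = - \frac{21493}{\left(-232\right)^{2}} + 22320 \cdot \frac{1}{22796} = - \frac{21493}{53824} + \frac{5580}{5699} = \frac{177849313}{306742976}$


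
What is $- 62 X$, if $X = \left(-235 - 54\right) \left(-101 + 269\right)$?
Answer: $3010224$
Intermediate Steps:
$X = -48552$ ($X = \left(-289\right) 168 = -48552$)
$- 62 X = \left(-62\right) \left(-48552\right) = 3010224$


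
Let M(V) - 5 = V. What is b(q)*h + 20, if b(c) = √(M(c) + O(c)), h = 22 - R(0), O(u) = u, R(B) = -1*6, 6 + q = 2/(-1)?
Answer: 20 + 28*I*√11 ≈ 20.0 + 92.865*I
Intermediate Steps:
M(V) = 5 + V
q = -8 (q = -6 + 2/(-1) = -6 + 2*(-1) = -6 - 2 = -8)
R(B) = -6
h = 28 (h = 22 - 1*(-6) = 22 + 6 = 28)
b(c) = √(5 + 2*c) (b(c) = √((5 + c) + c) = √(5 + 2*c))
b(q)*h + 20 = √(5 + 2*(-8))*28 + 20 = √(5 - 16)*28 + 20 = √(-11)*28 + 20 = (I*√11)*28 + 20 = 28*I*√11 + 20 = 20 + 28*I*√11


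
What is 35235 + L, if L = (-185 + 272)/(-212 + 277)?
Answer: 2290362/65 ≈ 35236.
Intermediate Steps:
L = 87/65 ≈ 1.3385
35235 + L = 35235 + 87/65 = 2290362/65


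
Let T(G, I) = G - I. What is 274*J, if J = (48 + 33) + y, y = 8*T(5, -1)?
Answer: 35346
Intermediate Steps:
y = 48 (y = 8*(5 - 1*(-1)) = 8*(5 + 1) = 8*6 = 48)
J = 129 (J = (48 + 33) + 48 = 81 + 48 = 129)
274*J = 274*129 = 35346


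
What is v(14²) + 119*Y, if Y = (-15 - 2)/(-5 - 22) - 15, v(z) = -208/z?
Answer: -2263832/1323 ≈ -1711.1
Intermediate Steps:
Y = -388/27 (Y = -17/(-27) - 15 = -17*(-1/27) - 15 = 17/27 - 15 = -388/27 ≈ -14.370)
v(14²) + 119*Y = -208/(14²) + 119*(-388/27) = -208/196 - 46172/27 = -208*1/196 - 46172/27 = -52/49 - 46172/27 = -2263832/1323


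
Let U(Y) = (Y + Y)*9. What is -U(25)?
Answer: -450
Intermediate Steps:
U(Y) = 18*Y (U(Y) = (2*Y)*9 = 18*Y)
-U(25) = -18*25 = -1*450 = -450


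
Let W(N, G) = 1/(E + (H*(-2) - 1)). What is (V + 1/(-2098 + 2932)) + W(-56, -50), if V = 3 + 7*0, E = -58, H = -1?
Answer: 47279/15846 ≈ 2.9837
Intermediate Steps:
V = 3 (V = 3 + 0 = 3)
W(N, G) = -1/57 (W(N, G) = 1/(-58 + (-1*(-2) - 1)) = 1/(-58 + (2 - 1)) = 1/(-58 + 1) = 1/(-57) = -1/57)
(V + 1/(-2098 + 2932)) + W(-56, -50) = (3 + 1/(-2098 + 2932)) - 1/57 = (3 + 1/834) - 1/57 = 2503/834 - 1/57 = 47279/15846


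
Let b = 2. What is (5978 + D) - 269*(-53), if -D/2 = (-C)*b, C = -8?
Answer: 20203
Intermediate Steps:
D = -32 (D = -2*(-1*(-8))*2 = -16*2 = -2*16 = -32)
(5978 + D) - 269*(-53) = (5978 - 32) - 269*(-53) = 5946 + 14257 = 20203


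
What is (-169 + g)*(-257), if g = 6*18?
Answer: 15677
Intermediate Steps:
g = 108
(-169 + g)*(-257) = (-169 + 108)*(-257) = -61*(-257) = 15677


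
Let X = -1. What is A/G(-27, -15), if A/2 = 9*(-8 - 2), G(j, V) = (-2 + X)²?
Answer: -20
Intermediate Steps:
G(j, V) = 9 (G(j, V) = (-2 - 1)² = (-3)² = 9)
A = -180 (A = 2*(9*(-8 - 2)) = 2*(9*(-10)) = 2*(-90) = -180)
A/G(-27, -15) = -180/9 = -180*⅑ = -20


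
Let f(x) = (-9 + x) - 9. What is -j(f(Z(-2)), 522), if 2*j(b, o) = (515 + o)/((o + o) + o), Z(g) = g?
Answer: -1037/3132 ≈ -0.33110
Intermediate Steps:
f(x) = -18 + x
j(b, o) = (515 + o)/(6*o) (j(b, o) = ((515 + o)/((o + o) + o))/2 = ((515 + o)/(2*o + o))/2 = ((515 + o)/((3*o)))/2 = ((515 + o)*(1/(3*o)))/2 = ((515 + o)/(3*o))/2 = (515 + o)/(6*o))
-j(f(Z(-2)), 522) = -(515 + 522)/(6*522) = -1037/(6*522) = -1*1037/3132 = -1037/3132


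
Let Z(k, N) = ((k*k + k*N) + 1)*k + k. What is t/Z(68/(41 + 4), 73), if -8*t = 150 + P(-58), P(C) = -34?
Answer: -2642625/31559344 ≈ -0.083735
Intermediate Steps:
Z(k, N) = k + k*(1 + k² + N*k) (Z(k, N) = ((k² + N*k) + 1)*k + k = (1 + k² + N*k)*k + k = k*(1 + k² + N*k) + k = k + k*(1 + k² + N*k))
t = -29/2 (t = -(150 - 34)/8 = -⅛*116 = -29/2 ≈ -14.500)
t/Z(68/(41 + 4), 73) = -29*45/(68*(2 + (68/(41 + 4))² + 73*(68/(41 + 4))))/2 = -29*45/(68*(2 + (68/45)² + 73*(68/45)))/2 = -29*45/(68*(2 + 4624/2025 + 4964/45))/2 = -29/(2*((68/45)*(232054/2025))) = -29/(2*15779672/91125) = -29/2*91125/15779672 = -2642625/31559344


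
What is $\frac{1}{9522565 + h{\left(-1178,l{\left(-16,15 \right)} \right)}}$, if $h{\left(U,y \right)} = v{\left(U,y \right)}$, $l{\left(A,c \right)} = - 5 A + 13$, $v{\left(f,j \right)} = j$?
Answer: $\frac{1}{9522658} \approx 1.0501 \cdot 10^{-7}$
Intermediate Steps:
$l{\left(A,c \right)} = 13 - 5 A$
$h{\left(U,y \right)} = y$
$\frac{1}{9522565 + h{\left(-1178,l{\left(-16,15 \right)} \right)}} = \frac{1}{9522565 + \left(13 - -80\right)} = \frac{1}{9522565 + \left(13 + 80\right)} = \frac{1}{9522565 + 93} = \frac{1}{9522658}$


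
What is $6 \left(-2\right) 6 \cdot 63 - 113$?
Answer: $-4649$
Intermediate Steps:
$6 \left(-2\right) 6 \cdot 63 - 113 = \left(-12\right) 6 \cdot 63 - 113 = \left(-72\right) 63 - 113 = -4536 - 113 = -4649$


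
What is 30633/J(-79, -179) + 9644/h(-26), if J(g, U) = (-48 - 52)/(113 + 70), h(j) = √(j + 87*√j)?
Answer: -5605839/100 + 9644/√(-26 + 87*I*√26) ≈ -55745.0 - 332.82*I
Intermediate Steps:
J(g, U) = -100/183
30633/J(-79, -179) + 9644/h(-26) = 30633/(-100/183) + 9644/(√(-26 + 87*√(-26))) = 30633*(-183/100) + 9644/(√(-26 + 87*(I*√26))) = -5605839/100 + 9644/(√(-26 + 87*I*√26)) = -5605839/100 + 9644/√(-26 + 87*I*√26)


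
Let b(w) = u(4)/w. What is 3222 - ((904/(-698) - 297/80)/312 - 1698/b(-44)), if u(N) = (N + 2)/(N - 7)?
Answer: 353476720933/8711040 ≈ 40578.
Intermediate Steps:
u(N) = (2 + N)/(-7 + N)
b(w) = -2/w (b(w) = ((2 + 4)/(-7 + 4))/w = (6/(-3))/w = (-⅓*6)/w = -2/w)
3222 - ((904/(-698) - 297/80)/312 - 1698/b(-44)) = 3222 - ((904/(-698) - 297/80)/312 - 1698/((-2/(-44)))) = 3222 - ((904*(-1/698) - 297*1/80)*(1/312) - 1698/((-2*(-1/44)))) = 3222 - ((-452/349 - 297/80)*(1/312) - 1698/1/22) = 3222 - (-139813/27920*1/312 - 1698*22) = 3222 - (-139813/8711040 - 37356) = 3222 - 1*(-325409750053/8711040) = 3222 + 325409750053/8711040 = 353476720933/8711040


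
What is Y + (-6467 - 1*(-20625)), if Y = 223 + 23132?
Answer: 37513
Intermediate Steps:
Y = 23355
Y + (-6467 - 1*(-20625)) = 23355 + (-6467 - 1*(-20625)) = 23355 + (-6467 + 20625) = 23355 + 14158 = 37513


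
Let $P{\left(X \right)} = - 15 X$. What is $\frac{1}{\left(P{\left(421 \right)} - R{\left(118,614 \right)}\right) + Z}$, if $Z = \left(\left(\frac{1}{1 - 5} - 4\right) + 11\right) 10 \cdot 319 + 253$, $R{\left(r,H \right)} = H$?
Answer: $\frac{2}{29713} \approx 6.7311 \cdot 10^{-5}$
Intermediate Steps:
$Z = \frac{43571}{2}$ ($Z = \left(\left(\frac{1}{-4} - 4\right) + 11\right) 10 \cdot 319 + 253 = \left(\left(- \frac{1}{4} - 4\right) + 11\right) 10 \cdot 319 + 253 = \left(- \frac{17}{4} + 11\right) 10 \cdot 319 + 253 = \frac{27}{4} \cdot 10 \cdot 319 + 253 = \frac{135}{2} \cdot 319 + 253 = \frac{43065}{2} + 253 = \frac{43571}{2} \approx 21786.0$)
$\frac{1}{\left(P{\left(421 \right)} - R{\left(118,614 \right)}\right) + Z} = \frac{1}{\left(\left(-15\right) 421 - 614\right) + \frac{43571}{2}} = \frac{1}{\left(-6315 - 614\right) + \frac{43571}{2}} = \frac{1}{-6929 + \frac{43571}{2}} = \frac{1}{\frac{29713}{2}} = \frac{2}{29713}$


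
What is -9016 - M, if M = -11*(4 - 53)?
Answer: -9555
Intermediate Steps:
M = 539 (M = -11*(-49) = 539)
-9016 - M = -9016 - 1*539 = -9016 - 539 = -9555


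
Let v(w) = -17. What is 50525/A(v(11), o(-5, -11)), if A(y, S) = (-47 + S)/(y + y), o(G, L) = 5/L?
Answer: 9448175/261 ≈ 36200.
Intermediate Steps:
A(y, S) = (-47 + S)/(2*y) (A(y, S) = (-47 + S)/((2*y)) = (-47 + S)*(1/(2*y)) = (-47 + S)/(2*y))
50525/A(v(11), o(-5, -11)) = 50525/(((1/2)*(-47 + 5/(-11))/(-17))) = 50525/(((1/2)*(-1/17)*(-47 + 5*(-1/11)))) = 50525/(((1/2)*(-1/17)*(-47 - 5/11))) = 50525/(((1/2)*(-1/17)*(-522/11))) = 50525/(261/187) = 50525*(187/261) = 9448175/261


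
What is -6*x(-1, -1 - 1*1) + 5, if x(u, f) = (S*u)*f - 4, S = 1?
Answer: 17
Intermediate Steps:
x(u, f) = -4 + f*u (x(u, f) = (1*u)*f - 4 = u*f - 4 = f*u - 4 = -4 + f*u)
-6*x(-1, -1 - 1*1) + 5 = -6*(-4 + (-1 - 1*1)*(-1)) + 5 = -6*(-4 + (-1 - 1)*(-1)) + 5 = -6*(-4 - 2*(-1)) + 5 = -6*(-4 + 2) + 5 = -6*(-2) + 5 = 12 + 5 = 17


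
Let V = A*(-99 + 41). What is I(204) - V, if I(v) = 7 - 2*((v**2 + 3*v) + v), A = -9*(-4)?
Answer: -82769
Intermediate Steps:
A = 36
I(v) = 7 - 8*v - 2*v**2 (I(v) = 7 - 2*(v**2 + 4*v) = 7 + (-8*v - 2*v**2) = 7 - 8*v - 2*v**2)
V = -2088 (V = 36*(-99 + 41) = 36*(-58) = -2088)
I(204) - V = (7 - 8*204 - 2*204**2) - 1*(-2088) = (7 - 1632 - 2*41616) + 2088 = (7 - 1632 - 83232) + 2088 = -84857 + 2088 = -82769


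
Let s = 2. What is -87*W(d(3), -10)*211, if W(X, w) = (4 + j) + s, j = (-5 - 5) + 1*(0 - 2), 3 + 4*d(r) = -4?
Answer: 110142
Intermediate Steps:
d(r) = -7/4 (d(r) = -¾ + (¼)*(-4) = -¾ - 1 = -7/4)
j = -12 (j = -10 + 1*(-2) = -10 - 2 = -12)
W(X, w) = -6 (W(X, w) = (4 - 12) + 2 = -8 + 2 = -6)
-87*W(d(3), -10)*211 = -87*(-6)*211 = 522*211 = 110142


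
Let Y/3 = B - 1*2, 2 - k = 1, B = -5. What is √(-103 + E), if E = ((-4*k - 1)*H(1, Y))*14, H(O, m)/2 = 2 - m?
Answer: I*√3323 ≈ 57.645*I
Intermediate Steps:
k = 1 (k = 2 - 1*1 = 2 - 1 = 1)
Y = -21 (Y = 3*(-5 - 1*2) = 3*(-5 - 2) = 3*(-7) = -21)
H(O, m) = 4 - 2*m (H(O, m) = 2*(2 - m) = 4 - 2*m)
E = -3220 (E = ((-4*1 - 1)*(4 - 2*(-21)))*14 = ((-4 - 1)*(4 + 42))*14 = -5*46*14 = -230*14 = -3220)
√(-103 + E) = √(-103 - 3220) = √(-3323) = I*√3323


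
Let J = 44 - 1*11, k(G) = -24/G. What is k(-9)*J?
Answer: 88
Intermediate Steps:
J = 33 (J = 44 - 11 = 33)
k(-9)*J = -24/(-9)*33 = -24*(-⅑)*33 = (8/3)*33 = 88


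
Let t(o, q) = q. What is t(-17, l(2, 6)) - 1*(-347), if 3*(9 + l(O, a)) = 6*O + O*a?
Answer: 346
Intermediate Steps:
l(O, a) = -9 + 2*O + O*a/3 (l(O, a) = -9 + (6*O + O*a)/3 = -9 + (2*O + O*a/3) = -9 + 2*O + O*a/3)
t(-17, l(2, 6)) - 1*(-347) = (-9 + 2*2 + (⅓)*2*6) - 1*(-347) = (-9 + 4 + 4) + 347 = -1 + 347 = 346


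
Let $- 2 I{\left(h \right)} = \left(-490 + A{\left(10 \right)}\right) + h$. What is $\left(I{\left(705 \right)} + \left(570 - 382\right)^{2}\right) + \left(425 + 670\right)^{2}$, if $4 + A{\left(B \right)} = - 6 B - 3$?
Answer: $1234295$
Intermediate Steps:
$A{\left(B \right)} = -7 - 6 B$ ($A{\left(B \right)} = -4 - \left(3 + 6 B\right) = -7 - 6 B$)
$I{\left(h \right)} = \frac{557}{2} - \frac{h}{2}$ ($I{\left(h \right)} = - \frac{\left(-490 - 67\right) + h}{2} = - \frac{-557 + h}{2} = \frac{557}{2} - \frac{h}{2}$)
$\left(I{\left(705 \right)} + \left(570 - 382\right)^{2}\right) + \left(425 + 670\right)^{2} = \left(\left(\frac{557}{2} - \frac{705}{2}\right) + \left(570 - 382\right)^{2}\right) + \left(425 + 670\right)^{2} = \left(\left(\frac{557}{2} - \frac{705}{2}\right) + 188^{2}\right) + 1095^{2} = \left(-74 + 35344\right) + 1199025 = 35270 + 1199025 = 1234295$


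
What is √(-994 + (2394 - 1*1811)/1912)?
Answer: 3*I*√100908190/956 ≈ 31.523*I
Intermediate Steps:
√(-994 + (2394 - 1*1811)/1912) = √(-994 + (2394 - 1811)*(1/1912)) = √(-994 + 583*(1/1912)) = √(-994 + 583/1912) = √(-1899945/1912) = 3*I*√100908190/956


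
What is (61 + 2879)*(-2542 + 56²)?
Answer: 1746360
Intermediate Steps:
(61 + 2879)*(-2542 + 56²) = 2940*(-2542 + 3136) = 2940*594 = 1746360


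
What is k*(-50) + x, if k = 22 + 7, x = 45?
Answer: -1405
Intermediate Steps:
k = 29
k*(-50) + x = 29*(-50) + 45 = -1450 + 45 = -1405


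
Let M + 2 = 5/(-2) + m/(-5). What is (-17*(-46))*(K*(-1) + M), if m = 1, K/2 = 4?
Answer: -49657/5 ≈ -9931.4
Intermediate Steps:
K = 8 (K = 2*4 = 8)
M = -47/10 (M = -2 + (5/(-2) + 1/(-5)) = -2 + (5*(-½) + 1*(-⅕)) = -2 + (-5/2 - ⅕) = -2 - 27/10 = -47/10 ≈ -4.7000)
(-17*(-46))*(K*(-1) + M) = (-17*(-46))*(8*(-1) - 47/10) = 782*(-8 - 47/10) = 782*(-127/10) = -49657/5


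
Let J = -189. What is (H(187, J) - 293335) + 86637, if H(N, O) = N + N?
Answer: -206324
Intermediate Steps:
H(N, O) = 2*N
(H(187, J) - 293335) + 86637 = (2*187 - 293335) + 86637 = (374 - 293335) + 86637 = -292961 + 86637 = -206324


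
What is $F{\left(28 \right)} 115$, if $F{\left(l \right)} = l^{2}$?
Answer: $90160$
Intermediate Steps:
$F{\left(28 \right)} 115 = 28^{2} \cdot 115 = 784 \cdot 115 = 90160$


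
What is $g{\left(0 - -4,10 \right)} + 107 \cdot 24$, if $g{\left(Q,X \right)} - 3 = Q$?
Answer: $2575$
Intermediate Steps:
$g{\left(Q,X \right)} = 3 + Q$
$g{\left(0 - -4,10 \right)} + 107 \cdot 24 = \left(3 + \left(0 - -4\right)\right) + 107 \cdot 24 = \left(3 + \left(0 + 4\right)\right) + 2568 = \left(3 + 4\right) + 2568 = 7 + 2568 = 2575$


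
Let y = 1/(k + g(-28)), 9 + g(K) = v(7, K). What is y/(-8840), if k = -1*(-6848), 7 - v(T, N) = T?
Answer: -1/60456760 ≈ -1.6541e-8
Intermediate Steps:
v(T, N) = 7 - T
g(K) = -9 (g(K) = -9 + (7 - 1*7) = -9 + (7 - 7) = -9 + 0 = -9)
k = 6848
y = 1/6839 (y = 1/(6848 - 9) = 1/6839 ≈ 0.00014622)
y/(-8840) = (1/6839)/(-8840) = (1/6839)*(-1/8840) = -1/60456760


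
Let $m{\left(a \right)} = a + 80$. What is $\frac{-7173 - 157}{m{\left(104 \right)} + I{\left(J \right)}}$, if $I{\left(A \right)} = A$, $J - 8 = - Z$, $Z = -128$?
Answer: $- \frac{733}{32} \approx -22.906$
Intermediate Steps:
$J = 136$ ($J = 8 - -128 = 8 + 128 = 136$)
$m{\left(a \right)} = 80 + a$
$\frac{-7173 - 157}{m{\left(104 \right)} + I{\left(J \right)}} = \frac{-7173 - 157}{\left(80 + 104\right) + 136} = \frac{-7173 - 157}{184 + 136} = \frac{-7173 - 157}{320} = \left(-7330\right) \frac{1}{320} = - \frac{733}{32}$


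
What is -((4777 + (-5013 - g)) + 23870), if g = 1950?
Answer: -21684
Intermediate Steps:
-((4777 + (-5013 - g)) + 23870) = -((4777 + (-5013 - 1*1950)) + 23870) = -((4777 + (-5013 - 1950)) + 23870) = -((4777 - 6963) + 23870) = -(-2186 + 23870) = -1*21684 = -21684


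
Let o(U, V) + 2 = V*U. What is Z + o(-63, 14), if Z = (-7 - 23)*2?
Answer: -944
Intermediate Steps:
o(U, V) = -2 + U*V (o(U, V) = -2 + V*U = -2 + U*V)
Z = -60 (Z = -30*2 = -60)
Z + o(-63, 14) = -60 + (-2 - 63*14) = -60 + (-2 - 882) = -60 - 884 = -944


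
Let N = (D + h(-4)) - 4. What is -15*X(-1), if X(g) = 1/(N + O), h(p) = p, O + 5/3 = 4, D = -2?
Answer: 45/23 ≈ 1.9565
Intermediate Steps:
O = 7/3 (O = -5/3 + 4 = 7/3 ≈ 2.3333)
N = -10 (N = (-2 - 4) - 4 = -6 - 4 = -10)
X(g) = -3/23 (X(g) = 1/(-10 + 7/3) = 1/(-23/3) = -3/23)
-15*X(-1) = -15*(-3/23) = 45/23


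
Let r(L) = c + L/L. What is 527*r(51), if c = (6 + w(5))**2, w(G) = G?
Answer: 64294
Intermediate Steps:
c = 121 (c = (6 + 5)**2 = 11**2 = 121)
r(L) = 122 (r(L) = 121 + L/L = 121 + 1 = 122)
527*r(51) = 527*122 = 64294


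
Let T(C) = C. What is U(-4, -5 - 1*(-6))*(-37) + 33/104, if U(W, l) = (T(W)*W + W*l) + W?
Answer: -30751/104 ≈ -295.68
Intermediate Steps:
U(W, l) = W + W**2 + W*l (U(W, l) = (W*W + W*l) + W = (W**2 + W*l) + W = W + W**2 + W*l)
U(-4, -5 - 1*(-6))*(-37) + 33/104 = -4*(1 - 4 + (-5 - 1*(-6)))*(-37) + 33/104 = -4*(1 - 4 + (-5 + 6))*(-37) + 33*(1/104) = -4*(1 - 4 + 1)*(-37) + 33/104 = -4*(-2)*(-37) + 33/104 = 8*(-37) + 33/104 = -296 + 33/104 = -30751/104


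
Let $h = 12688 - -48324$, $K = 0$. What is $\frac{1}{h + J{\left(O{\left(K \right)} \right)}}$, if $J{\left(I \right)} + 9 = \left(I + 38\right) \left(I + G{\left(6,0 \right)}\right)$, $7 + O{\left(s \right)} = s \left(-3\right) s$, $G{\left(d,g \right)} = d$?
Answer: $\frac{1}{60972} \approx 1.6401 \cdot 10^{-5}$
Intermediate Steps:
$h = 61012$ ($h = 12688 + 48324 = 61012$)
$O{\left(s \right)} = -7 - 3 s^{2}$ ($O{\left(s \right)} = -7 + s \left(-3\right) s = -7 + - 3 s s = -7 - 3 s^{2}$)
$J{\left(I \right)} = -9 + \left(6 + I\right) \left(38 + I\right)$ ($J{\left(I \right)} = -9 + \left(I + 38\right) \left(I + 6\right) = -9 + \left(38 + I\right) \left(6 + I\right) = -9 + \left(6 + I\right) \left(38 + I\right)$)
$\frac{1}{h + J{\left(O{\left(K \right)} \right)}} = \frac{1}{61012 + \left(219 + \left(-7 - 3 \cdot 0^{2}\right)^{2} + 44 \left(-7 - 3 \cdot 0^{2}\right)\right)} = \frac{1}{61012 + \left(219 + \left(-7 - 0\right)^{2} + 44 \left(-7 - 0\right)\right)} = \frac{1}{61012 + \left(219 + \left(-7 + 0\right)^{2} + 44 \left(-7 + 0\right)\right)} = \frac{1}{61012 + \left(219 + \left(-7\right)^{2} + 44 \left(-7\right)\right)} = \frac{1}{61012 + \left(219 + 49 - 308\right)} = \frac{1}{61012 - 40} = \frac{1}{60972}$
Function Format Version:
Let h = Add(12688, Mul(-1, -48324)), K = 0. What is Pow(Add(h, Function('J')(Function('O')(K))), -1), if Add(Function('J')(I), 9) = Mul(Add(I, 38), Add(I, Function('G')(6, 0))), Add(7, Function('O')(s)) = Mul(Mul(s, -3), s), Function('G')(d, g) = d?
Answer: Rational(1, 60972) ≈ 1.6401e-5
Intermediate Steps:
h = 61012 (h = Add(12688, 48324) = 61012)
Function('O')(s) = Add(-7, Mul(-3, Pow(s, 2))) (Function('O')(s) = Add(-7, Mul(Mul(s, -3), s)) = Add(-7, Mul(Mul(-3, s), s)) = Add(-7, Mul(-3, Pow(s, 2))))
Function('J')(I) = Add(-9, Mul(Add(6, I), Add(38, I))) (Function('J')(I) = Add(-9, Mul(Add(I, 38), Add(I, 6))) = Add(-9, Mul(Add(38, I), Add(6, I))) = Add(-9, Mul(Add(6, I), Add(38, I))))
Pow(Add(h, Function('J')(Function('O')(K))), -1) = Pow(Add(61012, Add(219, Pow(Add(-7, Mul(-3, Pow(0, 2))), 2), Mul(44, Add(-7, Mul(-3, Pow(0, 2)))))), -1) = Pow(Add(61012, Add(219, Pow(Add(-7, Mul(-3, 0)), 2), Mul(44, Add(-7, Mul(-3, 0))))), -1) = Pow(Add(61012, Add(219, Pow(Add(-7, 0), 2), Mul(44, Add(-7, 0)))), -1) = Pow(Add(61012, Add(219, Pow(-7, 2), Mul(44, -7))), -1) = Pow(Add(61012, Add(219, 49, -308)), -1) = Pow(Add(61012, -40), -1) = Pow(60972, -1) = Rational(1, 60972)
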